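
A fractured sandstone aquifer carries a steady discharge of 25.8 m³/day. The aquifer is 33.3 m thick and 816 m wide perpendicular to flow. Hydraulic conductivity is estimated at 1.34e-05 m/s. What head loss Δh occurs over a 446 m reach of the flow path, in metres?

0.366

Convert K: 1.34e-05 m/s × 86400 = 1.158 m/day.
Cross-sectional area A = 816 × 33.3 = 27173 m².
From Q = K·A·i, i = Q / (K·A) = 25.8 / (1.158 × 27173) = 0.0008201.
Head loss Δh = i · L = 0.0008201 × 446 = 0.3658 m.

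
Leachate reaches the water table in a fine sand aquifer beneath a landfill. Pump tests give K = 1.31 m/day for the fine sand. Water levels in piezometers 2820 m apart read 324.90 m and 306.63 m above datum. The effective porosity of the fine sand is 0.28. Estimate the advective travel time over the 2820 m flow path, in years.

255

Hydraulic gradient i = (324.90 − 306.63) / 2820 = 18.27 / 2820 = 0.006479.
Darcy flux q = K · i = 1.310 × 0.006479 = 0.008487 m/day.
Seepage velocity v = q / n_e = 0.008487 / 0.28 = 0.03031 m/day.
Travel time t = L / v = 2820 / 0.03031 = 93035 days = 254.7 years.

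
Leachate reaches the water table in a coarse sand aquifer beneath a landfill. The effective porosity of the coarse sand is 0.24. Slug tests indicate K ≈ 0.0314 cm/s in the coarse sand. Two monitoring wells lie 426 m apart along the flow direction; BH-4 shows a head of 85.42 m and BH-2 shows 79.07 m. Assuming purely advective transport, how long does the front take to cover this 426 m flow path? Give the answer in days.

253

Convert K: 0.0314 cm/s × 864 = 27.13 m/day.
Hydraulic gradient i = (85.42 − 79.07) / 426 = 6.35 / 426 = 0.01491.
Darcy flux q = K · i = 27.13 × 0.01491 = 0.4044 m/day.
Seepage velocity v = q / n_e = 0.4044 / 0.24 = 1.685 m/day.
Travel time t = L / v = 426 / 1.685 = 252.8 days.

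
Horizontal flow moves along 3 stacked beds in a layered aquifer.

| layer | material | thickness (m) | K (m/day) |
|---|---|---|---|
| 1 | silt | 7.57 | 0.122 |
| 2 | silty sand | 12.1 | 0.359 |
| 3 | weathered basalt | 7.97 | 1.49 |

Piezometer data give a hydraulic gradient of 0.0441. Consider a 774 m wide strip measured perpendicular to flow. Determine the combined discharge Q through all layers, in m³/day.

585

Flow is parallel to layering, so each bed carries its own Darcy discharge and the transmissivities add.
Σ(K_i·b_i) = 0.122×7.57 + 0.359×12.1 + 1.49×7.97 = 17.14 m²/day.
Hydraulic gradient i = 0.0441.
Q = Σ(K_i·b_i) · W · i = 17.14 × 774 × 0.04410 = 585.1 m³/day.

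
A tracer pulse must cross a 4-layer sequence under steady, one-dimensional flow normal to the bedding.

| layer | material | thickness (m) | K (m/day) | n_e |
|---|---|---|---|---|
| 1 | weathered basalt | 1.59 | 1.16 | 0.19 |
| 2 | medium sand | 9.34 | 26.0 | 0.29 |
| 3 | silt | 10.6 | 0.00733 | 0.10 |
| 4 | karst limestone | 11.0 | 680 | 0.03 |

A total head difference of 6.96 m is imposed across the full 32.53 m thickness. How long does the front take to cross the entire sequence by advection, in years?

With flow normal to the layers, continuity requires the same specific discharge q through every layer.
Σ(b_i/K_i) = 1.59/1.16 + 9.34/26.0 + 10.6/0.00733 + 11.0/680 = 1448 d.
q = Δh / Σ(b_i/K_i) = 6.96 / 1448 = 0.004807 m/day.
In each layer the seepage velocity is v_i = q/n_i, so the layer transit time is t_i = b_i·n_i / q:
  layer 1 (weathered basalt): t_1 = 1.59 × 0.19 / 0.004807 = 62.84 d
  layer 2 (medium sand): t_2 = 9.34 × 0.29 / 0.004807 = 563.5 d
  layer 3 (silt): t_3 = 10.6 × 0.10 / 0.004807 = 220.5 d
  layer 4 (karst limestone): t_4 = 11.0 × 0.03 / 0.004807 = 68.65 d
Total t = Σ t_i = 915.5 days = 2.506 years.

2.51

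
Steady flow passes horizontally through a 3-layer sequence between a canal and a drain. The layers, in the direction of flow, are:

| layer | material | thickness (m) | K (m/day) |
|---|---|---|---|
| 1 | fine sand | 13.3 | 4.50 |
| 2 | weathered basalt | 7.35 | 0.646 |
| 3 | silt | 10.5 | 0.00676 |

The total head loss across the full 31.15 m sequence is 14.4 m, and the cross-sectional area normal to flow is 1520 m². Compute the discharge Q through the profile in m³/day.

14.0

Flow is perpendicular to layering, so the layers act in series and the equivalent K is the thickness-weighted harmonic mean.
Total thickness L = 13.3 + 7.35 + 10.5 = 31.15 m.
Σ(b_i/K_i) = 13.3/4.50 + 7.35/0.646 + 10.5/0.00676 = 1568 d.
K_eq = L / Σ(b_i/K_i) = 31.15 / 1568 = 0.01987 m/day.
Q = K_eq · A · (Δh/L) = 0.01987 × 1520 × (14.4/31.15) = 13.96 m³/day.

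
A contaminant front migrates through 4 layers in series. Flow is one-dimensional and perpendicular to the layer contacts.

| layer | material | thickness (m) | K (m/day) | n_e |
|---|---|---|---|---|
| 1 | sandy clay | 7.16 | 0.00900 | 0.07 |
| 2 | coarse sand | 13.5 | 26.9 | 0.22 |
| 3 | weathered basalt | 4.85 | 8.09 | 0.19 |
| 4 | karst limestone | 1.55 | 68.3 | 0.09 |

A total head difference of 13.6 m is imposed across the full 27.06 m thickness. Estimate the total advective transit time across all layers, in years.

With flow normal to the layers, continuity requires the same specific discharge q through every layer.
Σ(b_i/K_i) = 7.16/0.00900 + 13.5/26.9 + 4.85/8.09 + 1.55/68.3 = 796.7 d.
q = Δh / Σ(b_i/K_i) = 13.6 / 796.7 = 0.01707 m/day.
In each layer the seepage velocity is v_i = q/n_i, so the layer transit time is t_i = b_i·n_i / q:
  layer 1 (sandy clay): t_1 = 7.16 × 0.07 / 0.01707 = 29.36 d
  layer 2 (coarse sand): t_2 = 13.5 × 0.22 / 0.01707 = 174.0 d
  layer 3 (weathered basalt): t_3 = 4.85 × 0.19 / 0.01707 = 53.98 d
  layer 4 (karst limestone): t_4 = 1.55 × 0.09 / 0.01707 = 8.172 d
Total t = Σ t_i = 265.5 days = 0.7269 years.

0.727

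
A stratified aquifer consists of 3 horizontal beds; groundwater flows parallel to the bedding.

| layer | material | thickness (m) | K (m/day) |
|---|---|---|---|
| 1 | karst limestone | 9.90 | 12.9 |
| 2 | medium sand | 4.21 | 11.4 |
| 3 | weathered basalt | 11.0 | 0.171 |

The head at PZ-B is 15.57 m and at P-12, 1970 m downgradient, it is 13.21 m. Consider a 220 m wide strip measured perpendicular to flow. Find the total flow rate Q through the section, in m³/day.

Flow is parallel to layering, so each bed carries its own Darcy discharge and the transmissivities add.
Σ(K_i·b_i) = 12.9×9.90 + 11.4×4.21 + 0.171×11.0 = 177.6 m²/day.
Hydraulic gradient i = (15.57 − 13.21) / 1970 = 2.36 / 1970 = 0.001198.
Q = Σ(K_i·b_i) · W · i = 177.6 × 220 × 0.001198 = 46.80 m³/day.

46.8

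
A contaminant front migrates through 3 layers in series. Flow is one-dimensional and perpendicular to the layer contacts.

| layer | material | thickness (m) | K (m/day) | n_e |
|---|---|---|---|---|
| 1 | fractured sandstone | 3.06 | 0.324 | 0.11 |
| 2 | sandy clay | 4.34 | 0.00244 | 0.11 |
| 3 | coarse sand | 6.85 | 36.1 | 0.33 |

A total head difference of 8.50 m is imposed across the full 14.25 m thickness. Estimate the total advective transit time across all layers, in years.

1.77

With flow normal to the layers, continuity requires the same specific discharge q through every layer.
Σ(b_i/K_i) = 3.06/0.324 + 4.34/0.00244 + 6.85/36.1 = 1788 d.
q = Δh / Σ(b_i/K_i) = 8.50 / 1788 = 0.004753 m/day.
In each layer the seepage velocity is v_i = q/n_i, so the layer transit time is t_i = b_i·n_i / q:
  layer 1 (fractured sandstone): t_1 = 3.06 × 0.11 / 0.004753 = 70.82 d
  layer 2 (sandy clay): t_2 = 4.34 × 0.11 / 0.004753 = 100.4 d
  layer 3 (coarse sand): t_3 = 6.85 × 0.33 / 0.004753 = 475.6 d
Total t = Σ t_i = 646.8 days = 1.771 years.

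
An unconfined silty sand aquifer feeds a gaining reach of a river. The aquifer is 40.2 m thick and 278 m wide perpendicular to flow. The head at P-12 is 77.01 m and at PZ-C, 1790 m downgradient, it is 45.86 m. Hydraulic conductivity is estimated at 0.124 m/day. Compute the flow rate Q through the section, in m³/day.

Cross-sectional area A = 278 × 40.2 = 11176 m².
Hydraulic gradient i = (77.01 − 45.86) / 1790 = 31.15 / 1790 = 0.01740.
Darcy's law: Q = K · A · i = 0.1240 × 11176 × 0.01740 = 24.12 m³/day.

24.1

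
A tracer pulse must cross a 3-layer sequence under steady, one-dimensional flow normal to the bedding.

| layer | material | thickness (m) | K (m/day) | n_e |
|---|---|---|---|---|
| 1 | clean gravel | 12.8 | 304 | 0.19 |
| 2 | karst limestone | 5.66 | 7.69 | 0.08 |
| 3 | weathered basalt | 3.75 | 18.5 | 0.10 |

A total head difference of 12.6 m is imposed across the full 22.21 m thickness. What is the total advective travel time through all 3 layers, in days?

0.254

With flow normal to the layers, continuity requires the same specific discharge q through every layer.
Σ(b_i/K_i) = 12.8/304 + 5.66/7.69 + 3.75/18.5 = 0.9808 d.
q = Δh / Σ(b_i/K_i) = 12.6 / 0.9808 = 12.85 m/day.
In each layer the seepage velocity is v_i = q/n_i, so the layer transit time is t_i = b_i·n_i / q:
  layer 1 (clean gravel): t_1 = 12.8 × 0.19 / 12.85 = 0.1893 d
  layer 2 (karst limestone): t_2 = 5.66 × 0.08 / 12.85 = 0.03525 d
  layer 3 (weathered basalt): t_3 = 3.75 × 0.10 / 12.85 = 0.02919 d
Total t = Σ t_i = 0.2538 days.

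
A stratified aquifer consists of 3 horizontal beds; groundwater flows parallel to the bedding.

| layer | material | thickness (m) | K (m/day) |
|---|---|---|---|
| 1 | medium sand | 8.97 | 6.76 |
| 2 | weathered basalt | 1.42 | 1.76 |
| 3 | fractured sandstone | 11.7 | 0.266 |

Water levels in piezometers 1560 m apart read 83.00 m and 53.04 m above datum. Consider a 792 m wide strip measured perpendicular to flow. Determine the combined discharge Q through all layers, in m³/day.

1010

Flow is parallel to layering, so each bed carries its own Darcy discharge and the transmissivities add.
Σ(K_i·b_i) = 6.76×8.97 + 1.76×1.42 + 0.266×11.7 = 66.25 m²/day.
Hydraulic gradient i = (83.00 − 53.04) / 1560 = 29.96 / 1560 = 0.01921.
Q = Σ(K_i·b_i) · W · i = 66.25 × 792 × 0.01921 = 1008 m³/day.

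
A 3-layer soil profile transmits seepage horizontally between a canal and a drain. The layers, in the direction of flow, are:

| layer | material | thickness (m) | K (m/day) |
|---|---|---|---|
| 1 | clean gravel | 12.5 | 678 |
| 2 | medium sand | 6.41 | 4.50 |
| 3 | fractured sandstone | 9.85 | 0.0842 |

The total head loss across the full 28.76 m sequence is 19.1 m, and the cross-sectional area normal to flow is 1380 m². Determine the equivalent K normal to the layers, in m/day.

Flow is perpendicular to layering, so the layers act in series and the equivalent K is the thickness-weighted harmonic mean.
Total thickness L = 12.5 + 6.41 + 9.85 = 28.76 m.
Σ(b_i/K_i) = 12.5/678 + 6.41/4.50 + 9.85/0.0842 = 118.4 d.
K_eq = L / Σ(b_i/K_i) = 28.76 / 118.4 = 0.2429 m/day.

0.243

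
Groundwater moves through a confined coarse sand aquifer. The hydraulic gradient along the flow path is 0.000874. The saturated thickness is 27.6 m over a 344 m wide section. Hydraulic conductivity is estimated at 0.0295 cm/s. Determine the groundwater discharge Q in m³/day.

Convert K: 0.0295 cm/s × 864 = 25.49 m/day.
Cross-sectional area A = 344 × 27.6 = 9494 m².
Hydraulic gradient i = 0.000874.
Darcy's law: Q = K · A · i = 25.49 × 9494 × 0.0008740 = 211.5 m³/day.

212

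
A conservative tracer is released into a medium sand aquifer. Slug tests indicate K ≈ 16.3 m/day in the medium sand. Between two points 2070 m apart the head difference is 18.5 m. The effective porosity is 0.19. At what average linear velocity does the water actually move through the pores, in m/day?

Hydraulic gradient i = Δh / L = 18.5 / 2070 = 0.008937.
Darcy flux q = K · i = 16.30 × 0.008937 = 0.1457 m/day.
Seepage velocity v = q / n_e = 0.1457 / 0.19 = 0.7667 m/day.

0.767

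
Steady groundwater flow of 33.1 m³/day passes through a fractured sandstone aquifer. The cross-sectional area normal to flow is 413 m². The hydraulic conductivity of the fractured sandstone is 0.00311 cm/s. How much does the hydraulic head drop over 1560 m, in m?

Convert K: 0.00311 cm/s × 864 = 2.687 m/day.
From Q = K·A·i, i = Q / (K·A) = 33.1 / (2.687 × 413.0) = 0.02983.
Head loss Δh = i · L = 0.02983 × 1560 = 46.53 m.

46.5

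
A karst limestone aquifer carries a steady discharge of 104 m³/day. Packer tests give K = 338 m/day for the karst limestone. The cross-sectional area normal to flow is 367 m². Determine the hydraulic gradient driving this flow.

From Q = K·A·i, i = Q / (K·A) = 104 / (338.0 × 367.0) = 0.0008384.

0.000838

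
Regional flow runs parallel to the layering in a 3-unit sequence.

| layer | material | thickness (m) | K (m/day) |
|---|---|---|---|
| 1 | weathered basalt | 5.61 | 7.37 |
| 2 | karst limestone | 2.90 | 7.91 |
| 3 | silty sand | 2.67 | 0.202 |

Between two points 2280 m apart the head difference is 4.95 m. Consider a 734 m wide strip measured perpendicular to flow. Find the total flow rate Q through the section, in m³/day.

Flow is parallel to layering, so each bed carries its own Darcy discharge and the transmissivities add.
Σ(K_i·b_i) = 7.37×5.61 + 7.91×2.90 + 0.202×2.67 = 64.82 m²/day.
Hydraulic gradient i = Δh / L = 4.95 / 2280 = 0.002171.
Q = Σ(K_i·b_i) · W · i = 64.82 × 734 × 0.002171 = 103.3 m³/day.

103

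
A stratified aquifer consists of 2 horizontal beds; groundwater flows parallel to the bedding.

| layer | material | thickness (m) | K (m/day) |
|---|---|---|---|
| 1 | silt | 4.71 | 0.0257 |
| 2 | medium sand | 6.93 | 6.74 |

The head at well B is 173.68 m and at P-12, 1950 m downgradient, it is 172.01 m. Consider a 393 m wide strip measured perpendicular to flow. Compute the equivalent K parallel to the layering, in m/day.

Flow is parallel to layering, so each bed carries its own Darcy discharge and the transmissivities add.
Σ(K_i·b_i) = 0.0257×4.71 + 6.74×6.93 = 46.83 m²/day.
Total thickness b = 11.64 m, so K_eq = Σ(K_i·b_i)/b = 4.023 m/day.

4.02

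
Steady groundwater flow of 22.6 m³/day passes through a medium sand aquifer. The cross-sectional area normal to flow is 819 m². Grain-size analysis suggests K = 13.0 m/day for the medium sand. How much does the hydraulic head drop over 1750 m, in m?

3.71

From Q = K·A·i, i = Q / (K·A) = 22.6 / (13.00 × 819.0) = 0.002123.
Head loss Δh = i · L = 0.002123 × 1750 = 3.715 m.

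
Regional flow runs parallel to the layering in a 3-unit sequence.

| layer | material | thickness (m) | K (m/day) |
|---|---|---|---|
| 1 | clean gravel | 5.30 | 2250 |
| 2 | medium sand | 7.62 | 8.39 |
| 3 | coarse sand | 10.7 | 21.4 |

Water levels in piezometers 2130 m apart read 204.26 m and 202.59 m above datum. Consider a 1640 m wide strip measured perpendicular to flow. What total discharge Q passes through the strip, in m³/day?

Flow is parallel to layering, so each bed carries its own Darcy discharge and the transmissivities add.
Σ(K_i·b_i) = 2250×5.30 + 8.39×7.62 + 21.4×10.7 = 12218 m²/day.
Hydraulic gradient i = (204.26 − 202.59) / 2130 = 1.67 / 2130 = 0.0007840.
Q = Σ(K_i·b_i) · W · i = 12218 × 1640 × 0.0007840 = 15710 m³/day.

15700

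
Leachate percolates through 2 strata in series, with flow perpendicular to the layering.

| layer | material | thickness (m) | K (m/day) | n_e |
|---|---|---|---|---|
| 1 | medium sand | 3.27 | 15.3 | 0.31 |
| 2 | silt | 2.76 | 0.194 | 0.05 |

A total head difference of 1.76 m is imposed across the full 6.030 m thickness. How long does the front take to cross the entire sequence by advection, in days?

9.45

With flow normal to the layers, continuity requires the same specific discharge q through every layer.
Σ(b_i/K_i) = 3.27/15.3 + 2.76/0.194 = 14.44 d.
q = Δh / Σ(b_i/K_i) = 1.76 / 14.44 = 0.1219 m/day.
In each layer the seepage velocity is v_i = q/n_i, so the layer transit time is t_i = b_i·n_i / q:
  layer 1 (medium sand): t_1 = 3.27 × 0.31 / 0.1219 = 8.317 d
  layer 2 (silt): t_2 = 2.76 × 0.05 / 0.1219 = 1.132 d
Total t = Σ t_i = 9.450 days.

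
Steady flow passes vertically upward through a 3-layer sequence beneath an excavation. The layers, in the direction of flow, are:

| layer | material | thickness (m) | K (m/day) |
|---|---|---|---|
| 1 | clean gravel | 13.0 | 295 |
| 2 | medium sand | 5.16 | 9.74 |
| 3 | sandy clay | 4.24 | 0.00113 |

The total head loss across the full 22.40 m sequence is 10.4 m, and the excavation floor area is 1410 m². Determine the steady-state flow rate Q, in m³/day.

Flow is perpendicular to layering, so the layers act in series and the equivalent K is the thickness-weighted harmonic mean.
Total thickness L = 13.0 + 5.16 + 4.24 = 22.40 m.
Σ(b_i/K_i) = 13.0/295 + 5.16/9.74 + 4.24/0.00113 = 3753 d.
K_eq = L / Σ(b_i/K_i) = 22.40 / 3753 = 0.005969 m/day.
Q = K_eq · A · (Δh/L) = 0.005969 × 1410 × (10.4/22.40) = 3.907 m³/day.

3.91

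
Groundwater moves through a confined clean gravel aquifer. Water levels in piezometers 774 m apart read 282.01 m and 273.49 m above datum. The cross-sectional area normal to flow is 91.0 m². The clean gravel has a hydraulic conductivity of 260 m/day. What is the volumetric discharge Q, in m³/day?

Hydraulic gradient i = (282.01 − 273.49) / 774 = 8.52 / 774 = 0.01101.
Darcy's law: Q = K · A · i = 260.0 × 91.00 × 0.01101 = 260.4 m³/day.

260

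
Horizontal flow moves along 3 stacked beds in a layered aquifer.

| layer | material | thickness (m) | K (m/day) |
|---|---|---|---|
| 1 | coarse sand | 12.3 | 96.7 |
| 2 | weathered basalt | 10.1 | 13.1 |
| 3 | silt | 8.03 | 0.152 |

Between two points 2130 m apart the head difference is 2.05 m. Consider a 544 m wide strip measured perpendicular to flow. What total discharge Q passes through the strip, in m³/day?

693

Flow is parallel to layering, so each bed carries its own Darcy discharge and the transmissivities add.
Σ(K_i·b_i) = 96.7×12.3 + 13.1×10.1 + 0.152×8.03 = 1323 m²/day.
Hydraulic gradient i = Δh / L = 2.05 / 2130 = 0.0009624.
Q = Σ(K_i·b_i) · W · i = 1323 × 544 × 0.0009624 = 692.6 m³/day.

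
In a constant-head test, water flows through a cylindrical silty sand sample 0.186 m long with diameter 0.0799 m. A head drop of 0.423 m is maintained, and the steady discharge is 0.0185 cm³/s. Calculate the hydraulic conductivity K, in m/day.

Cross-sectional area A = π·(d/2)² = π × (0.0799/2)² = 0.005014 m².
Convert discharge: 0.0185 cm³/s = 1.850e-08 m³/s.
Darcy's law rearranged: K = Q·L / (A·Δh) = 1.850e-08 × 0.186 / (0.005014 × 0.423) = 1.622e-06 m/s = 0.1402 m/day.

0.140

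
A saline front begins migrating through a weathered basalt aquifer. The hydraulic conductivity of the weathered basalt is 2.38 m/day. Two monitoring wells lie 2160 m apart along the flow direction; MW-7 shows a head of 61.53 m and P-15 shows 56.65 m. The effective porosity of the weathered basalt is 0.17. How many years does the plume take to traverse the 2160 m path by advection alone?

Hydraulic gradient i = (61.53 − 56.65) / 2160 = 4.88 / 2160 = 0.002259.
Darcy flux q = K · i = 2.380 × 0.002259 = 0.005377 m/day.
Seepage velocity v = q / n_e = 0.005377 / 0.17 = 0.03163 m/day.
Travel time t = L / v = 2160 / 0.03163 = 68290 days = 187.0 years.

187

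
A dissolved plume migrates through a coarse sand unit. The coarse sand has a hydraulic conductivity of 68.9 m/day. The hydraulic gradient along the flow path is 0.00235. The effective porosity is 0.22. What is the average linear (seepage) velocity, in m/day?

0.736

Hydraulic gradient i = 0.00235.
Darcy flux q = K · i = 68.90 × 0.002350 = 0.1619 m/day.
Seepage velocity v = q / n_e = 0.1619 / 0.22 = 0.7360 m/day.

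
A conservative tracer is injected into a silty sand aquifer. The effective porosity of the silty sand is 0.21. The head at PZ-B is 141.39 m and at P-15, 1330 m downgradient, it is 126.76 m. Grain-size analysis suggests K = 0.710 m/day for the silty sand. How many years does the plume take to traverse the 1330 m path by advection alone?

97.9

Hydraulic gradient i = (141.39 − 126.76) / 1330 = 14.63 / 1330 = 0.01100.
Darcy flux q = K · i = 0.7100 × 0.01100 = 0.007810 m/day.
Seepage velocity v = q / n_e = 0.007810 / 0.21 = 0.03719 m/day.
Travel time t = L / v = 1330 / 0.03719 = 35762 days = 97.91 years.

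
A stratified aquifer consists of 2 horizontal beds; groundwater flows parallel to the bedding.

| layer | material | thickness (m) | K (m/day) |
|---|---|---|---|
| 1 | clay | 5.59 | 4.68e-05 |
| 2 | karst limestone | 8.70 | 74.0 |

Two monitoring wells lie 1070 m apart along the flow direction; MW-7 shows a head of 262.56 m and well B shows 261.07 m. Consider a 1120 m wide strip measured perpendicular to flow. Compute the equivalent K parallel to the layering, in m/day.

Flow is parallel to layering, so each bed carries its own Darcy discharge and the transmissivities add.
Σ(K_i·b_i) = 4.68e-05×5.59 + 74.0×8.70 = 643.8 m²/day.
Total thickness b = 14.29 m, so K_eq = Σ(K_i·b_i)/b = 45.05 m/day.

45.1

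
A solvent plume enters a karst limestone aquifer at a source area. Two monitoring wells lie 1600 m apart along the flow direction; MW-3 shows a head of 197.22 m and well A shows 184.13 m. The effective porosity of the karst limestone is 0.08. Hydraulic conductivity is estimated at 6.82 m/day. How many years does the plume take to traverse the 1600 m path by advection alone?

6.28

Hydraulic gradient i = (197.22 − 184.13) / 1600 = 13.09 / 1600 = 0.008181.
Darcy flux q = K · i = 6.820 × 0.008181 = 0.05580 m/day.
Seepage velocity v = q / n_e = 0.05580 / 0.08 = 0.6975 m/day.
Travel time t = L / v = 1600 / 0.6975 = 2294 days = 6.281 years.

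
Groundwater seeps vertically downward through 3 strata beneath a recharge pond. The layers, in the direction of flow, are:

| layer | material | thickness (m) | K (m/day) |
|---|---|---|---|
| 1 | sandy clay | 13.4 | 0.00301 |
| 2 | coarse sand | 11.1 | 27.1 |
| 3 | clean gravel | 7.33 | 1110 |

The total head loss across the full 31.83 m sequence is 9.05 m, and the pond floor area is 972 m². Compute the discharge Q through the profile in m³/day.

Flow is perpendicular to layering, so the layers act in series and the equivalent K is the thickness-weighted harmonic mean.
Total thickness L = 13.4 + 11.1 + 7.33 = 31.83 m.
Σ(b_i/K_i) = 13.4/0.00301 + 11.1/27.1 + 7.33/1110 = 4452 d.
K_eq = L / Σ(b_i/K_i) = 31.83 / 4452 = 0.007149 m/day.
Q = K_eq · A · (Δh/L) = 0.007149 × 972 × (9.05/31.83) = 1.976 m³/day.

1.98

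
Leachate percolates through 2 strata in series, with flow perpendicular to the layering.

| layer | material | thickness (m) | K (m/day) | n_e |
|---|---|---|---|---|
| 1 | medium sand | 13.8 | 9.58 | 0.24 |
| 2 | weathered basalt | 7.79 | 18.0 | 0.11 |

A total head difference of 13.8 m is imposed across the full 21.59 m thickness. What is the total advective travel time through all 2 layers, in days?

0.566

With flow normal to the layers, continuity requires the same specific discharge q through every layer.
Σ(b_i/K_i) = 13.8/9.58 + 7.79/18.0 = 1.873 d.
q = Δh / Σ(b_i/K_i) = 13.8 / 1.873 = 7.367 m/day.
In each layer the seepage velocity is v_i = q/n_i, so the layer transit time is t_i = b_i·n_i / q:
  layer 1 (medium sand): t_1 = 13.8 × 0.24 / 7.367 = 0.4496 d
  layer 2 (weathered basalt): t_2 = 7.79 × 0.11 / 7.367 = 0.1163 d
Total t = Σ t_i = 0.5659 days.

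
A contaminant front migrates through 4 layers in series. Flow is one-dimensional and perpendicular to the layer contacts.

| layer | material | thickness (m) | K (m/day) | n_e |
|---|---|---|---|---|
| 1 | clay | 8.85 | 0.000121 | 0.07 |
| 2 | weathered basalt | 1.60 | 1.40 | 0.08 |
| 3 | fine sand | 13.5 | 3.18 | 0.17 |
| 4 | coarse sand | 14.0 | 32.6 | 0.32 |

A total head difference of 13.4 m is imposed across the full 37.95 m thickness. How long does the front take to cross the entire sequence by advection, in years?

112

With flow normal to the layers, continuity requires the same specific discharge q through every layer.
Σ(b_i/K_i) = 8.85/0.000121 + 1.60/1.40 + 13.5/3.18 + 14.0/32.6 = 73146 d.
q = Δh / Σ(b_i/K_i) = 13.4 / 73146 = 0.0001832 m/day.
In each layer the seepage velocity is v_i = q/n_i, so the layer transit time is t_i = b_i·n_i / q:
  layer 1 (clay): t_1 = 8.85 × 0.07 / 0.0001832 = 3382 d
  layer 2 (weathered basalt): t_2 = 1.60 × 0.08 / 0.0001832 = 698.7 d
  layer 3 (fine sand): t_3 = 13.5 × 0.17 / 0.0001832 = 12528 d
  layer 4 (coarse sand): t_4 = 14.0 × 0.32 / 0.0001832 = 24455 d
Total t = Σ t_i = 41063 days = 112.4 years.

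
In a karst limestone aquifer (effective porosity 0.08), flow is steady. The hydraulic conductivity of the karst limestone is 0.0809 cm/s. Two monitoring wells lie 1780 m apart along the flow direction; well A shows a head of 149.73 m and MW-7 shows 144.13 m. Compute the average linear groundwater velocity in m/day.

Convert K: 0.0809 cm/s × 864 = 69.90 m/day.
Hydraulic gradient i = (149.73 − 144.13) / 1780 = 5.6 / 1780 = 0.003146.
Darcy flux q = K · i = 69.90 × 0.003146 = 0.2199 m/day.
Seepage velocity v = q / n_e = 0.2199 / 0.08 = 2.749 m/day.

2.75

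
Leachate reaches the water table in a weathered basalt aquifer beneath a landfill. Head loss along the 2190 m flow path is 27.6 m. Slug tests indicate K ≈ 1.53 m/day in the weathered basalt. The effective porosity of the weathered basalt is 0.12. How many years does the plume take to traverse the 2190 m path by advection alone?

Hydraulic gradient i = Δh / L = 27.6 / 2190 = 0.01260.
Darcy flux q = K · i = 1.530 × 0.01260 = 0.01928 m/day.
Seepage velocity v = q / n_e = 0.01928 / 0.12 = 0.1607 m/day.
Travel time t = L / v = 2190 / 0.1607 = 13629 days = 37.31 years.

37.3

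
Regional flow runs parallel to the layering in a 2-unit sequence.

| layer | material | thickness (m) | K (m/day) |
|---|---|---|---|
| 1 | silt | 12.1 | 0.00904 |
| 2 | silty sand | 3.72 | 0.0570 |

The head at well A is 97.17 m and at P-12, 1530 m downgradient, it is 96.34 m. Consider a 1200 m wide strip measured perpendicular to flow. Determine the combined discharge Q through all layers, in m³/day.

0.209

Flow is parallel to layering, so each bed carries its own Darcy discharge and the transmissivities add.
Σ(K_i·b_i) = 0.00904×12.1 + 0.0570×3.72 = 0.3214 m²/day.
Hydraulic gradient i = (97.17 − 96.34) / 1530 = 0.83 / 1530 = 0.0005425.
Q = Σ(K_i·b_i) · W · i = 0.3214 × 1200 × 0.0005425 = 0.2092 m³/day.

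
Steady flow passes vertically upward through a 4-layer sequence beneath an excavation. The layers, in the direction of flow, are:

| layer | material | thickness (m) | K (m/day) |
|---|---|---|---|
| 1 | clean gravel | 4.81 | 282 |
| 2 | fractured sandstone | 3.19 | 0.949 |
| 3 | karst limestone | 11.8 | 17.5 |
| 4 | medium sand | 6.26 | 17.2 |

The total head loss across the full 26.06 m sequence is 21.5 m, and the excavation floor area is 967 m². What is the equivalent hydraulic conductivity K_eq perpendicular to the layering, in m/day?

5.90

Flow is perpendicular to layering, so the layers act in series and the equivalent K is the thickness-weighted harmonic mean.
Total thickness L = 4.81 + 3.19 + 11.8 + 6.26 = 26.06 m.
Σ(b_i/K_i) = 4.81/282 + 3.19/0.949 + 11.8/17.5 + 6.26/17.2 = 4.417 d.
K_eq = L / Σ(b_i/K_i) = 26.06 / 4.417 = 5.900 m/day.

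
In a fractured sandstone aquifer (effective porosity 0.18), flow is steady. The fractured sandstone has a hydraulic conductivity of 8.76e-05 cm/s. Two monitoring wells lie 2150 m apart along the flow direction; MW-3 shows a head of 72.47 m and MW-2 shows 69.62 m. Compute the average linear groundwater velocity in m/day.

0.000557

Convert K: 8.76e-05 cm/s × 864 = 0.07569 m/day.
Hydraulic gradient i = (72.47 − 69.62) / 2150 = 2.85 / 2150 = 0.001326.
Darcy flux q = K · i = 0.07569 × 0.001326 = 0.0001003 m/day.
Seepage velocity v = q / n_e = 0.0001003 / 0.18 = 0.0005574 m/day.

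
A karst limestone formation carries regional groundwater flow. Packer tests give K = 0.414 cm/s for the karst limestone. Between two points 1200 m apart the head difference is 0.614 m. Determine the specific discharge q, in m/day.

0.183

Convert K: 0.414 cm/s × 864 = 357.7 m/day.
Hydraulic gradient i = Δh / L = 0.614 / 1200 = 0.0005117.
Specific discharge q = K · i = 357.7 × 0.0005117 = 0.1830 m/day.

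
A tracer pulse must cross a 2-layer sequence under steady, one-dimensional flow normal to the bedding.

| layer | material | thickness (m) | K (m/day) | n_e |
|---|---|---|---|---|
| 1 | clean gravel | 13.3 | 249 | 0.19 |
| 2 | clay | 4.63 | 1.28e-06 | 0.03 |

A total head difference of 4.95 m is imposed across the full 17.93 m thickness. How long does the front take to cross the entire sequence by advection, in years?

5330

With flow normal to the layers, continuity requires the same specific discharge q through every layer.
Σ(b_i/K_i) = 13.3/249 + 4.63/1.28e-06 = 3.617e+06 d.
q = Δh / Σ(b_i/K_i) = 4.95 / 3.617e+06 = 1.368e-06 m/day.
In each layer the seepage velocity is v_i = q/n_i, so the layer transit time is t_i = b_i·n_i / q:
  layer 1 (clean gravel): t_1 = 13.3 × 0.19 / 1.368e-06 = 1.847e+06 d
  layer 2 (clay): t_2 = 4.63 × 0.03 / 1.368e-06 = 1.015e+05 d
Total t = Σ t_i = 1.948e+06 days = 5334 years.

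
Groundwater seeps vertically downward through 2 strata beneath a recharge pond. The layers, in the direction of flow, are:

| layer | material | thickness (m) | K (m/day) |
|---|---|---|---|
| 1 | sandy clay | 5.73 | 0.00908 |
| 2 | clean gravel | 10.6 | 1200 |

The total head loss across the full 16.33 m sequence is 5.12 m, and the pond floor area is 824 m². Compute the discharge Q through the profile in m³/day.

6.69

Flow is perpendicular to layering, so the layers act in series and the equivalent K is the thickness-weighted harmonic mean.
Total thickness L = 5.73 + 10.6 = 16.33 m.
Σ(b_i/K_i) = 5.73/0.00908 + 10.6/1200 = 631.1 d.
K_eq = L / Σ(b_i/K_i) = 16.33 / 631.1 = 0.02588 m/day.
Q = K_eq · A · (Δh/L) = 0.02588 × 824 × (5.12/16.33) = 6.685 m³/day.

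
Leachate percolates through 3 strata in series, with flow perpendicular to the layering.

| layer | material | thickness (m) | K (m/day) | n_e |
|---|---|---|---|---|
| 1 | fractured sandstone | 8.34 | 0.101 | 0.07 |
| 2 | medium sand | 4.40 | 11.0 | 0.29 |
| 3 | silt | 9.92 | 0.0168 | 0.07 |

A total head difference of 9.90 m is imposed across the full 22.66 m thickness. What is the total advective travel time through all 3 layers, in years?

0.476

With flow normal to the layers, continuity requires the same specific discharge q through every layer.
Σ(b_i/K_i) = 8.34/0.101 + 4.40/11.0 + 9.92/0.0168 = 673.5 d.
q = Δh / Σ(b_i/K_i) = 9.90 / 673.5 = 0.01470 m/day.
In each layer the seepage velocity is v_i = q/n_i, so the layer transit time is t_i = b_i·n_i / q:
  layer 1 (fractured sandstone): t_1 = 8.34 × 0.07 / 0.01470 = 39.71 d
  layer 2 (medium sand): t_2 = 4.40 × 0.29 / 0.01470 = 86.80 d
  layer 3 (silt): t_3 = 9.92 × 0.07 / 0.01470 = 47.24 d
Total t = Σ t_i = 173.8 days = 0.4757 years.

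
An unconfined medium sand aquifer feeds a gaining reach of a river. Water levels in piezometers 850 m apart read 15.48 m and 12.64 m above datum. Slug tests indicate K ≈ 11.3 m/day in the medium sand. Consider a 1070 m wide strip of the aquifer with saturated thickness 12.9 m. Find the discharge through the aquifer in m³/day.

Cross-sectional area A = 1070 × 12.9 = 13803 m².
Hydraulic gradient i = (15.48 − 12.64) / 850 = 2.84 / 850 = 0.003341.
Darcy's law: Q = K · A · i = 11.30 × 13803 × 0.003341 = 521.1 m³/day.

521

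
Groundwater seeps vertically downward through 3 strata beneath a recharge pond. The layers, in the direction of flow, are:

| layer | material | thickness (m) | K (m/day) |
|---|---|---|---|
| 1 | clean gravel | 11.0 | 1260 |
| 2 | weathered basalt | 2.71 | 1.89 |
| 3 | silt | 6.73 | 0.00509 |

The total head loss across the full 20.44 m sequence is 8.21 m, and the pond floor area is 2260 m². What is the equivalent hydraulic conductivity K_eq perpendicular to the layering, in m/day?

Flow is perpendicular to layering, so the layers act in series and the equivalent K is the thickness-weighted harmonic mean.
Total thickness L = 11.0 + 2.71 + 6.73 = 20.44 m.
Σ(b_i/K_i) = 11.0/1260 + 2.71/1.89 + 6.73/0.00509 = 1324 d.
K_eq = L / Σ(b_i/K_i) = 20.44 / 1324 = 0.01544 m/day.

0.0154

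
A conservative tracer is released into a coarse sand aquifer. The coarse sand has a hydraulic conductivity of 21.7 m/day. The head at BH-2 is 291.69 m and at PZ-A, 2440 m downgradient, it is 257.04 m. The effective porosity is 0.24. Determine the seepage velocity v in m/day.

1.28

Hydraulic gradient i = (291.69 − 257.04) / 2440 = 34.65 / 2440 = 0.01420.
Darcy flux q = K · i = 21.70 × 0.01420 = 0.3082 m/day.
Seepage velocity v = q / n_e = 0.3082 / 0.24 = 1.284 m/day.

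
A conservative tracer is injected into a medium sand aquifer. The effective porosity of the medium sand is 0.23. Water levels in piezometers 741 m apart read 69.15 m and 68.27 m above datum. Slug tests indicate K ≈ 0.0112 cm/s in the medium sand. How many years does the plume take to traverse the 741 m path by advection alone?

Convert K: 0.0112 cm/s × 864 = 9.677 m/day.
Hydraulic gradient i = (69.15 − 68.27) / 741 = 0.88 / 741 = 0.001188.
Darcy flux q = K · i = 9.677 × 0.001188 = 0.01149 m/day.
Seepage velocity v = q / n_e = 0.01149 / 0.23 = 0.04997 m/day.
Travel time t = L / v = 741 / 0.04997 = 14830 days = 40.60 years.

40.6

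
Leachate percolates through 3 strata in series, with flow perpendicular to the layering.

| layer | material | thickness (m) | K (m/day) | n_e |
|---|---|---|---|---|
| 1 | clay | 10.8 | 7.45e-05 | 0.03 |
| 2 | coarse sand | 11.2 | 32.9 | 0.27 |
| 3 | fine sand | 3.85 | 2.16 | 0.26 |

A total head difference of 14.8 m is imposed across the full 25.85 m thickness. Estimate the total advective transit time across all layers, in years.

With flow normal to the layers, continuity requires the same specific discharge q through every layer.
Σ(b_i/K_i) = 10.8/7.45e-05 + 11.2/32.9 + 3.85/2.16 = 1.450e+05 d.
q = Δh / Σ(b_i/K_i) = 14.8 / 1.450e+05 = 0.0001021 m/day.
In each layer the seepage velocity is v_i = q/n_i, so the layer transit time is t_i = b_i·n_i / q:
  layer 1 (clay): t_1 = 10.8 × 0.03 / 0.0001021 = 3174 d
  layer 2 (coarse sand): t_2 = 11.2 × 0.27 / 0.0001021 = 29621 d
  layer 3 (fine sand): t_3 = 3.85 × 0.26 / 0.0001021 = 9805 d
Total t = Σ t_i = 42599 days = 116.6 years.

117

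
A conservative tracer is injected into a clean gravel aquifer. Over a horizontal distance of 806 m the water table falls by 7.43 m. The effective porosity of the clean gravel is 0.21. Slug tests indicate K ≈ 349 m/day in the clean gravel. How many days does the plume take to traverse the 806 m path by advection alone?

52.6

Hydraulic gradient i = Δh / L = 7.43 / 806 = 0.009218.
Darcy flux q = K · i = 349.0 × 0.009218 = 3.217 m/day.
Seepage velocity v = q / n_e = 3.217 / 0.21 = 15.32 m/day.
Travel time t = L / v = 806 / 15.32 = 52.61 days.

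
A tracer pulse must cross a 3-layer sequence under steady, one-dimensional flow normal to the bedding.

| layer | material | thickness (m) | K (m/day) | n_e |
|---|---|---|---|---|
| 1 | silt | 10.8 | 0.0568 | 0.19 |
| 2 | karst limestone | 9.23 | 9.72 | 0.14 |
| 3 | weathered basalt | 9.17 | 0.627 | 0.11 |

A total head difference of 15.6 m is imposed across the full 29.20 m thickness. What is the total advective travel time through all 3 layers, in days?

With flow normal to the layers, continuity requires the same specific discharge q through every layer.
Σ(b_i/K_i) = 10.8/0.0568 + 9.23/9.72 + 9.17/0.627 = 205.7 d.
q = Δh / Σ(b_i/K_i) = 15.6 / 205.7 = 0.07583 m/day.
In each layer the seepage velocity is v_i = q/n_i, so the layer transit time is t_i = b_i·n_i / q:
  layer 1 (silt): t_1 = 10.8 × 0.19 / 0.07583 = 27.06 d
  layer 2 (karst limestone): t_2 = 9.23 × 0.14 / 0.07583 = 17.04 d
  layer 3 (weathered basalt): t_3 = 9.17 × 0.11 / 0.07583 = 13.30 d
Total t = Σ t_i = 57.40 days.

57.4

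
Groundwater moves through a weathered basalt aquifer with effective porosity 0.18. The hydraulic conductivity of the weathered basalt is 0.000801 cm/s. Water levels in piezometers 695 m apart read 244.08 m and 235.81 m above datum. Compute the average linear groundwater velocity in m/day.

Convert K: 0.000801 cm/s × 864 = 0.6921 m/day.
Hydraulic gradient i = (244.08 − 235.81) / 695 = 8.27 / 695 = 0.01190.
Darcy flux q = K · i = 0.6921 × 0.01190 = 0.008235 m/day.
Seepage velocity v = q / n_e = 0.008235 / 0.18 = 0.04575 m/day.

0.0458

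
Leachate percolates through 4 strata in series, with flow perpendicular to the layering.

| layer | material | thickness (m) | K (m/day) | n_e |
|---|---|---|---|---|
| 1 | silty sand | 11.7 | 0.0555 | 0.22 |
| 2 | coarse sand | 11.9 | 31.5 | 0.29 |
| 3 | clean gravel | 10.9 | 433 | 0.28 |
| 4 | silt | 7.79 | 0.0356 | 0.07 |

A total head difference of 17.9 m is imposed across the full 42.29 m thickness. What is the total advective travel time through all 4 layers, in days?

With flow normal to the layers, continuity requires the same specific discharge q through every layer.
Σ(b_i/K_i) = 11.7/0.0555 + 11.9/31.5 + 10.9/433 + 7.79/0.0356 = 430.0 d.
q = Δh / Σ(b_i/K_i) = 17.9 / 430.0 = 0.04162 m/day.
In each layer the seepage velocity is v_i = q/n_i, so the layer transit time is t_i = b_i·n_i / q:
  layer 1 (silty sand): t_1 = 11.7 × 0.22 / 0.04162 = 61.84 d
  layer 2 (coarse sand): t_2 = 11.9 × 0.29 / 0.04162 = 82.91 d
  layer 3 (clean gravel): t_3 = 10.9 × 0.28 / 0.04162 = 73.32 d
  layer 4 (silt): t_4 = 7.79 × 0.07 / 0.04162 = 13.10 d
Total t = Σ t_i = 231.2 days.

231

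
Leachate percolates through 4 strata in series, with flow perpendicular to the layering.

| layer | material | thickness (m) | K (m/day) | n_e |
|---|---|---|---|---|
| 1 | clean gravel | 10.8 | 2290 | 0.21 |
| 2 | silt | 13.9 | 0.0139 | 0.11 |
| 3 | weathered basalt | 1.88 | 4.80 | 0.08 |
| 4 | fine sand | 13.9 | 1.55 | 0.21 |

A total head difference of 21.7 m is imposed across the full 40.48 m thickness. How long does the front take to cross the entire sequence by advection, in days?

With flow normal to the layers, continuity requires the same specific discharge q through every layer.
Σ(b_i/K_i) = 10.8/2290 + 13.9/0.0139 + 1.88/4.80 + 13.9/1.55 = 1009 d.
q = Δh / Σ(b_i/K_i) = 21.7 / 1009 = 0.02150 m/day.
In each layer the seepage velocity is v_i = q/n_i, so the layer transit time is t_i = b_i·n_i / q:
  layer 1 (clean gravel): t_1 = 10.8 × 0.21 / 0.02150 = 105.5 d
  layer 2 (silt): t_2 = 13.9 × 0.11 / 0.02150 = 71.12 d
  layer 3 (weathered basalt): t_3 = 1.88 × 0.08 / 0.02150 = 6.996 d
  layer 4 (fine sand): t_4 = 13.9 × 0.21 / 0.02150 = 135.8 d
Total t = Σ t_i = 319.4 days.

319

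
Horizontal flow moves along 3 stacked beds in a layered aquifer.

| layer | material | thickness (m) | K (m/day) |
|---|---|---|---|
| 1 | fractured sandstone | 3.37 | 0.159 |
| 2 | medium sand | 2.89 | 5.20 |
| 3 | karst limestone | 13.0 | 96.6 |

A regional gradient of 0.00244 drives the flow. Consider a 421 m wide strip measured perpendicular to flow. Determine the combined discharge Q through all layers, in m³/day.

1310

Flow is parallel to layering, so each bed carries its own Darcy discharge and the transmissivities add.
Σ(K_i·b_i) = 0.159×3.37 + 5.20×2.89 + 96.6×13.0 = 1271 m²/day.
Hydraulic gradient i = 0.00244.
Q = Σ(K_i·b_i) · W · i = 1271 × 421 × 0.002440 = 1306 m³/day.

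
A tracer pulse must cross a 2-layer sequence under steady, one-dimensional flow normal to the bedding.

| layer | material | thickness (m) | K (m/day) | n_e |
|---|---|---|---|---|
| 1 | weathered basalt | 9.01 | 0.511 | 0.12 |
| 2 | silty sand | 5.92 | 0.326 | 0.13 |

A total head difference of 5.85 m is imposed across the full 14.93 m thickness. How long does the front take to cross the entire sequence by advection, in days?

With flow normal to the layers, continuity requires the same specific discharge q through every layer.
Σ(b_i/K_i) = 9.01/0.511 + 5.92/0.326 = 35.79 d.
q = Δh / Σ(b_i/K_i) = 5.85 / 35.79 = 0.1634 m/day.
In each layer the seepage velocity is v_i = q/n_i, so the layer transit time is t_i = b_i·n_i / q:
  layer 1 (weathered basalt): t_1 = 9.01 × 0.12 / 0.1634 = 6.615 d
  layer 2 (silty sand): t_2 = 5.92 × 0.13 / 0.1634 = 4.709 d
Total t = Σ t_i = 11.32 days.

11.3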